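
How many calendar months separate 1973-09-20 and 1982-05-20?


From September 1973 to May 1982
9 years * 12 = 108 months, minus 4 months = 104

104 months


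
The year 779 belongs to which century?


Century = (year - 1) // 100 + 1
= (779 - 1) // 100 + 1
= 778 // 100 + 1
= 7 + 1

8th century


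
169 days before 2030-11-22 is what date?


Start: 2030-11-22, subtract 169 days
Back 22 days from November 22 reaches October 31, 2030 -> 147 left
October 2030 has 31 days -> back to September 30, 2030 -> 116 left
September 2030 has 30 days -> back to August 31, 2030 -> 86 left
August 2030 has 31 days -> back to July 31, 2030 -> 55 left
July 2030 has 31 days -> back to June 30, 2030 -> 24 left
June 2030: 30 - 24 = 6 -> lands on June 6

Result: 2030-06-06


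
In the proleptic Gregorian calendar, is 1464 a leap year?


Gregorian leap year rule: divisible by 4, but not by 100, unless also by 400.
1464 is divisible by 4 but not 100 -> leap year

Yes


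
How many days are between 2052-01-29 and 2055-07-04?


From 2052-01-29 to 2055-07-04
2052-01-29: day of year = 29
2055-07-04: days before July = 31 + 28 + 31 + 30 + 31 + 30 = 181 (2055 is not a leap year); day of year = 181 + 4 = 185
Rest of 2052: 366 - 29 = 337
Full years 2053 (365), 2054 (365): 730
Total = 337 + 730 + 185 = 1252

1252 days


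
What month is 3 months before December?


December is month 12
12 - 3 = 9

September


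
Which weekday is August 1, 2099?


Target: August 1, 2099
Anchor: Jan 1, 2099. With p = 2099 - 1 = 2098: (p + p//4 - p//100 + p//400) mod 7 = (2098 + 524 - 20 + 5) mod 7 = 2607 mod 7 = 3 -> Thursday (Mon=0 ... Sun=6)
Days before August (Jan-Jul): 212 days
Weekday index = (3 + 212) mod 7 = 5

Saturday


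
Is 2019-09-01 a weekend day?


Anchor: Jan 1, 2019. With p = 2019 - 1 = 2018: (p + p//4 - p//100 + p//400) mod 7 = (2018 + 504 - 20 + 5) mod 7 = 2507 mod 7 = 1 -> Tuesday (Mon=0 ... Sun=6)
Day of year: 244; offset = 243
Weekday index = (1 + 243) mod 7 = 6 -> Sunday
Weekend days: Saturday, Sunday

Yes


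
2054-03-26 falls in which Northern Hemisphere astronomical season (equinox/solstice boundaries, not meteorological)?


Date: March 26
Astronomical Spring (approx.; exact equinox/solstice day varies by year): March 20 to June 20
March 26 falls within the Spring window

Spring


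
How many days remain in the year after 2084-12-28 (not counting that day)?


Day of year: 363 of 366
Remaining = 366 - 363

3 days


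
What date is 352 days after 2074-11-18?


Start: 2074-11-18, add 352 days
November 2074 has 30 days: 30 - 18 = 12 days to November 30 -> 340 left
December 2074 has 31 days -> 309 left
January 2075 has 31 days -> 278 left
February 2075 has 28 days -> 250 left
March 2075 has 31 days -> 219 left
April 2075 has 30 days -> 189 left
May 2075 has 31 days -> 158 left
June 2075 has 30 days -> 128 left
July 2075 has 31 days -> 97 left
August 2075 has 31 days -> 66 left
September 2075 has 30 days -> 36 left
October 2075 has 31 days -> 5 left
November 2075: 5 <= 30 -> lands on November 5

Result: 2075-11-05


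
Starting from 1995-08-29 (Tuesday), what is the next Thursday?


Current: Tuesday
Target: Thursday
Days ahead: 2

Next Thursday: 1995-08-31


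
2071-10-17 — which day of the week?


Date: October 17, 2071
Anchor: Jan 1, 2071. With p = 2071 - 1 = 2070: (p + p//4 - p//100 + p//400) mod 7 = (2070 + 517 - 20 + 5) mod 7 = 2572 mod 7 = 3 -> Thursday (Mon=0 ... Sun=6)
Days before October (Jan-Sep): 273; offset = 273 + 17 - 1 = 289
Weekday index = (3 + 289) mod 7 = 5

Day of the week: Saturday


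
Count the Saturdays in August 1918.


August 1918 has 31 days
Anchor: Jan 1, 1918. With p = 1918 - 1 = 1917: (p + p//4 - p//100 + p//400) mod 7 = (1917 + 479 - 19 + 4) mod 7 = 2381 mod 7 = 1 -> Tuesday (Mon=0 ... Sun=6)
Days before August (Jan-Jul): 212; August 1 index = (1 + 212) mod 7 = 3 -> Thursday
First Saturday is August 3
Saturdays: 3, 10, 17, 24, 31

5 Saturdays


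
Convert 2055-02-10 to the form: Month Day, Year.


ISO 2055-02-10 parses as year=2055, month=02, day=10
Month 2 -> February

February 10, 2055


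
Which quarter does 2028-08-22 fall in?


Month: August (month 8)
Q1: Jan-Mar, Q2: Apr-Jun, Q3: Jul-Sep, Q4: Oct-Dec

Q3


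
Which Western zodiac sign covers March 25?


Date: March 25
Conventional tropical zodiac dates: Aries from March 21 onward; Taurus starts April 20
March 25 falls within the Aries range

Aries


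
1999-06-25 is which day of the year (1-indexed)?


Date: June 25, 1999
Days in months 1 through 5: 151
Plus 25 days in June

Day of year: 176


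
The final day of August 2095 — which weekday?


August 2095 has 31 days
Anchor: Jan 1, 2095. With p = 2095 - 1 = 2094: (p + p//4 - p//100 + p//400) mod 7 = (2094 + 523 - 20 + 5) mod 7 = 2602 mod 7 = 5 -> Saturday (Mon=0 ... Sun=6)
Days before August (Jan-Jul): 212; August 1 index = (5 + 212) mod 7 = 0 -> Monday
Last day offset: 31 - 1 = 30 days
Weekday index = (0 + 30) mod 7 = 2

Wednesday, August 31


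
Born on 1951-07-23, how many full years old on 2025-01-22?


Birth: 1951-07-23
Reference: 2025-01-22
Year difference: 2025 - 1951 = 74
Birthday not yet reached in 2025, subtract 1

73 years old


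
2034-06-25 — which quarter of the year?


Month: June (month 6)
Q1: Jan-Mar, Q2: Apr-Jun, Q3: Jul-Sep, Q4: Oct-Dec

Q2


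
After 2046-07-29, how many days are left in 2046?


Day of year: 210 of 365
Remaining = 365 - 210

155 days


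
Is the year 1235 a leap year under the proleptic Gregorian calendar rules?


Gregorian leap year rule: divisible by 4, but not by 100, unless also by 400.
1235 is not divisible by 4 -> not a leap year

No


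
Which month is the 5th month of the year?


Month 5 of 12

May


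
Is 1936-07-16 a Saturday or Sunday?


Anchor: Jan 1, 1936. With p = 1936 - 1 = 1935: (p + p//4 - p//100 + p//400) mod 7 = (1935 + 483 - 19 + 4) mod 7 = 2403 mod 7 = 2 -> Wednesday (Mon=0 ... Sun=6)
Day of year: 198; offset = 197
Weekday index = (2 + 197) mod 7 = 3 -> Thursday
Weekend days: Saturday, Sunday

No


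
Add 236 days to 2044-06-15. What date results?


Start: 2044-06-15, add 236 days
June 2044 has 30 days: 30 - 15 = 15 days to June 30 -> 221 left
July 2044 has 31 days -> 190 left
August 2044 has 31 days -> 159 left
September 2044 has 30 days -> 129 left
October 2044 has 31 days -> 98 left
November 2044 has 30 days -> 68 left
December 2044 has 31 days -> 37 left
January 2045 has 31 days -> 6 left
February 2045: 6 <= 28 -> lands on February 6

Result: 2045-02-06


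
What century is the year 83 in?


Century = (year - 1) // 100 + 1
= (83 - 1) // 100 + 1
= 82 // 100 + 1
= 0 + 1

1st century


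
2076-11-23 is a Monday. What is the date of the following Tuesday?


Current: Monday
Target: Tuesday
Days ahead: 1

Next Tuesday: 2076-11-24


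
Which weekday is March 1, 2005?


Target: March 1, 2005
Anchor: Jan 1, 2005. With p = 2005 - 1 = 2004: (p + p//4 - p//100 + p//400) mod 7 = (2004 + 501 - 20 + 5) mod 7 = 2490 mod 7 = 5 -> Saturday (Mon=0 ... Sun=6)
Days before March (Jan-Feb): 59 days
Weekday index = (5 + 59) mod 7 = 1

Tuesday


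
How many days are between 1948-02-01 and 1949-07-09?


From 1948-02-01 to 1949-07-09
1948-02-01: days before February = 31; day of year = 31 + 1 = 32
1949-07-09: days before July = 31 + 28 + 31 + 30 + 31 + 30 = 181 (1949 is not a leap year); day of year = 181 + 9 = 190
Rest of 1948: 366 - 32 = 334
Total = 334 + 190 = 524

524 days


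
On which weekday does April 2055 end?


April 2055 has 30 days
Anchor: Jan 1, 2055. With p = 2055 - 1 = 2054: (p + p//4 - p//100 + p//400) mod 7 = (2054 + 513 - 20 + 5) mod 7 = 2552 mod 7 = 4 -> Friday (Mon=0 ... Sun=6)
Days before April (Jan-Mar): 90; April 1 index = (4 + 90) mod 7 = 3 -> Thursday
Last day offset: 30 - 1 = 29 days
Weekday index = (3 + 29) mod 7 = 4

Friday, April 30


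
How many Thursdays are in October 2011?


October 2011 has 31 days
Anchor: Jan 1, 2011. With p = 2011 - 1 = 2010: (p + p//4 - p//100 + p//400) mod 7 = (2010 + 502 - 20 + 5) mod 7 = 2497 mod 7 = 5 -> Saturday (Mon=0 ... Sun=6)
Days before October (Jan-Sep): 273; October 1 index = (5 + 273) mod 7 = 5 -> Saturday
First Thursday is October 6
Thursdays: 6, 13, 20, 27

4 Thursdays


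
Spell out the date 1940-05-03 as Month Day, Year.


ISO 1940-05-03 parses as year=1940, month=05, day=03
Month 5 -> May

May 3, 1940


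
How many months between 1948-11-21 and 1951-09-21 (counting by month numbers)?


From November 1948 to September 1951
3 years * 12 = 36 months, minus 2 months = 34

34 months


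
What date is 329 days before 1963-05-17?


Start: 1963-05-17, subtract 329 days
Back 17 days from May 17 reaches April 30, 1963 -> 312 left
April 1963 has 30 days -> back to March 31, 1963 -> 282 left
March 1963 has 31 days -> back to February 28, 1963 -> 251 left
February 1963 has 28 days -> back to January 31, 1963 -> 223 left
January 1963 has 31 days -> back to December 31, 1962 -> 192 left
December 1962 has 31 days -> back to November 30, 1962 -> 161 left
November 1962 has 30 days -> back to October 31, 1962 -> 131 left
October 1962 has 31 days -> back to September 30, 1962 -> 100 left
September 1962 has 30 days -> back to August 31, 1962 -> 70 left
August 1962 has 31 days -> back to July 31, 1962 -> 39 left
July 1962 has 31 days -> back to June 30, 1962 -> 8 left
June 1962: 30 - 8 = 22 -> lands on June 22

Result: 1962-06-22


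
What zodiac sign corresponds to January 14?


Date: January 14
Conventional tropical zodiac dates: Capricorn from December 22 onward; Aquarius starts January 20
January 14 falls within the Capricorn range

Capricorn


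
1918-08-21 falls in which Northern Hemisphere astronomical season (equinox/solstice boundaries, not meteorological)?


Date: August 21
Astronomical Summer (approx.; exact equinox/solstice day varies by year): June 21 to September 21
August 21 falls within the Summer window

Summer


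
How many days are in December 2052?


December 2052

31 days


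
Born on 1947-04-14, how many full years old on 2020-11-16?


Birth: 1947-04-14
Reference: 2020-11-16
Year difference: 2020 - 1947 = 73

73 years old


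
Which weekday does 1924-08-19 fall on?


Date: August 19, 1924
Anchor: Jan 1, 1924. With p = 1924 - 1 = 1923: (p + p//4 - p//100 + p//400) mod 7 = (1923 + 480 - 19 + 4) mod 7 = 2388 mod 7 = 1 -> Tuesday (Mon=0 ... Sun=6)
Days before August (Jan-Jul): 213; offset = 213 + 19 - 1 = 231
Weekday index = (1 + 231) mod 7 = 1

Day of the week: Tuesday


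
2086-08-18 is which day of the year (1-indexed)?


Date: August 18, 2086
Days in months 1 through 7: 212
Plus 18 days in August

Day of year: 230


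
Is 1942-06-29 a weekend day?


Anchor: Jan 1, 1942. With p = 1942 - 1 = 1941: (p + p//4 - p//100 + p//400) mod 7 = (1941 + 485 - 19 + 4) mod 7 = 2411 mod 7 = 3 -> Thursday (Mon=0 ... Sun=6)
Day of year: 180; offset = 179
Weekday index = (3 + 179) mod 7 = 0 -> Monday
Weekend days: Saturday, Sunday

No


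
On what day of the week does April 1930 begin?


Target: April 1, 1930
Anchor: Jan 1, 1930. With p = 1930 - 1 = 1929: (p + p//4 - p//100 + p//400) mod 7 = (1929 + 482 - 19 + 4) mod 7 = 2396 mod 7 = 2 -> Wednesday (Mon=0 ... Sun=6)
Days before April (Jan-Mar): 90 days
Weekday index = (2 + 90) mod 7 = 1

Tuesday


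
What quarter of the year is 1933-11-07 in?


Month: November (month 11)
Q1: Jan-Mar, Q2: Apr-Jun, Q3: Jul-Sep, Q4: Oct-Dec

Q4


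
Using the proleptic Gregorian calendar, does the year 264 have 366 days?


Gregorian leap year rule: divisible by 4, but not by 100, unless also by 400.
264 is divisible by 4 but not 100 -> leap year

Yes


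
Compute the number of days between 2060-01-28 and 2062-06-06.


From 2060-01-28 to 2062-06-06
2060-01-28: day of year = 28
2062-06-06: days before June = 31 + 28 + 31 + 30 + 31 = 151 (2062 is not a leap year); day of year = 151 + 6 = 157
Rest of 2060: 366 - 28 = 338
Full years 2061 (365): 365
Total = 338 + 365 + 157 = 860

860 days


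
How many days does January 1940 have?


January 1940

31 days


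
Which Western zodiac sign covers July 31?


Date: July 31
Conventional tropical zodiac dates: Leo from July 23 onward; Virgo starts August 23
July 31 falls within the Leo range

Leo


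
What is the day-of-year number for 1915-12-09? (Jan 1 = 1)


Date: December 9, 1915
Days in months 1 through 11: 334
Plus 9 days in December

Day of year: 343


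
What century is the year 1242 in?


Century = (year - 1) // 100 + 1
= (1242 - 1) // 100 + 1
= 1241 // 100 + 1
= 12 + 1

13th century


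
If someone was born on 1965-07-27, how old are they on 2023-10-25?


Birth: 1965-07-27
Reference: 2023-10-25
Year difference: 2023 - 1965 = 58

58 years old


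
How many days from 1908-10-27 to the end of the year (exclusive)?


Day of year: 301 of 366
Remaining = 366 - 301

65 days


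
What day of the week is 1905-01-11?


Date: January 11, 1905
Anchor: Jan 1, 1905. With p = 1905 - 1 = 1904: (p + p//4 - p//100 + p//400) mod 7 = (1904 + 476 - 19 + 4) mod 7 = 2365 mod 7 = 6 -> Sunday (Mon=0 ... Sun=6)
Days into year = 11 - 1 = 10
Weekday index = (6 + 10) mod 7 = 2

Day of the week: Wednesday


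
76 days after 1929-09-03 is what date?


Start: 1929-09-03, add 76 days
September 1929 has 30 days: 30 - 3 = 27 days to September 30 -> 49 left
October 1929 has 31 days -> 18 left
November 1929: 18 <= 30 -> lands on November 18

Result: 1929-11-18


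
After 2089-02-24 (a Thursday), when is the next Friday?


Current: Thursday
Target: Friday
Days ahead: 1

Next Friday: 2089-02-25


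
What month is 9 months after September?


September is month 9
9 + 9 = 18; wrap: 18 - 12 = 6

June


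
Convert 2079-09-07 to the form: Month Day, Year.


ISO 2079-09-07 parses as year=2079, month=09, day=07
Month 9 -> September

September 7, 2079


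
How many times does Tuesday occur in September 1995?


September 1995 has 30 days
Anchor: Jan 1, 1995. With p = 1995 - 1 = 1994: (p + p//4 - p//100 + p//400) mod 7 = (1994 + 498 - 19 + 4) mod 7 = 2477 mod 7 = 6 -> Sunday (Mon=0 ... Sun=6)
Days before September (Jan-Aug): 243; September 1 index = (6 + 243) mod 7 = 4 -> Friday
First Tuesday is September 5
Tuesdays: 5, 12, 19, 26

4 Tuesdays


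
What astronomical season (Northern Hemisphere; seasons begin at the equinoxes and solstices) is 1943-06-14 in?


Date: June 14
Astronomical Spring (approx.; exact equinox/solstice day varies by year): March 20 to June 20
June 14 falls within the Spring window

Spring


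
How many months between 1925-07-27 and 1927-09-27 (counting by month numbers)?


From July 1925 to September 1927
2 years * 12 = 24 months, plus 2 months = 26

26 months


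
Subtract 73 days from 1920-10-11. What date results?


Start: 1920-10-11, subtract 73 days
Back 11 days from October 11 reaches September 30, 1920 -> 62 left
September 1920 has 30 days -> back to August 31, 1920 -> 32 left
August 1920 has 31 days -> back to July 31, 1920 -> 1 left
July 1920: 31 - 1 = 30 -> lands on July 30

Result: 1920-07-30


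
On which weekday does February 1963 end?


February 1963 has 28 days
Anchor: Jan 1, 1963. With p = 1963 - 1 = 1962: (p + p//4 - p//100 + p//400) mod 7 = (1962 + 490 - 19 + 4) mod 7 = 2437 mod 7 = 1 -> Tuesday (Mon=0 ... Sun=6)
Days before February (Jan): 31; February 1 index = (1 + 31) mod 7 = 4 -> Friday
Last day offset: 28 - 1 = 27 days
Weekday index = (4 + 27) mod 7 = 3

Thursday, February 28


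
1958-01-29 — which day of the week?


Date: January 29, 1958
Anchor: Jan 1, 1958. With p = 1958 - 1 = 1957: (p + p//4 - p//100 + p//400) mod 7 = (1957 + 489 - 19 + 4) mod 7 = 2431 mod 7 = 2 -> Wednesday (Mon=0 ... Sun=6)
Days into year = 29 - 1 = 28
Weekday index = (2 + 28) mod 7 = 2

Day of the week: Wednesday


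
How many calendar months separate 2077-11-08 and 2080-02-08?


From November 2077 to February 2080
3 years * 12 = 36 months, minus 9 months = 27

27 months


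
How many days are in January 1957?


January 1957

31 days


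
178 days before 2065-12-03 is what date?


Start: 2065-12-03, subtract 178 days
Back 3 days from December 3 reaches November 30, 2065 -> 175 left
November 2065 has 30 days -> back to October 31, 2065 -> 145 left
October 2065 has 31 days -> back to September 30, 2065 -> 114 left
September 2065 has 30 days -> back to August 31, 2065 -> 84 left
August 2065 has 31 days -> back to July 31, 2065 -> 53 left
July 2065 has 31 days -> back to June 30, 2065 -> 22 left
June 2065: 30 - 22 = 8 -> lands on June 8

Result: 2065-06-08


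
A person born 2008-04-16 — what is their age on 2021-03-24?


Birth: 2008-04-16
Reference: 2021-03-24
Year difference: 2021 - 2008 = 13
Birthday not yet reached in 2021, subtract 1

12 years old


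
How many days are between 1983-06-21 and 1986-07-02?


From 1983-06-21 to 1986-07-02
1983-06-21: days before June = 31 + 28 + 31 + 30 + 31 = 151 (1983 is not a leap year); day of year = 151 + 21 = 172
1986-07-02: days before July = 31 + 28 + 31 + 30 + 31 + 30 = 181 (1986 is not a leap year); day of year = 181 + 2 = 183
Rest of 1983: 365 - 172 = 193
Full years 1984 (366), 1985 (365): 731
Total = 193 + 731 + 183 = 1107

1107 days


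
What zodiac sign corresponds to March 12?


Date: March 12
Conventional tropical zodiac dates: Pisces from February 19 onward; Aries starts March 21
March 12 falls within the Pisces range

Pisces


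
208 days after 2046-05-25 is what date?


Start: 2046-05-25, add 208 days
May 2046 has 31 days: 31 - 25 = 6 days to May 31 -> 202 left
June 2046 has 30 days -> 172 left
July 2046 has 31 days -> 141 left
August 2046 has 31 days -> 110 left
September 2046 has 30 days -> 80 left
October 2046 has 31 days -> 49 left
November 2046 has 30 days -> 19 left
December 2046: 19 <= 31 -> lands on December 19

Result: 2046-12-19


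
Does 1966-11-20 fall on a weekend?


Anchor: Jan 1, 1966. With p = 1966 - 1 = 1965: (p + p//4 - p//100 + p//400) mod 7 = (1965 + 491 - 19 + 4) mod 7 = 2441 mod 7 = 5 -> Saturday (Mon=0 ... Sun=6)
Day of year: 324; offset = 323
Weekday index = (5 + 323) mod 7 = 6 -> Sunday
Weekend days: Saturday, Sunday

Yes


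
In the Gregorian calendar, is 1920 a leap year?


Gregorian leap year rule: divisible by 4, but not by 100, unless also by 400.
1920 is divisible by 4 but not 100 -> leap year

Yes


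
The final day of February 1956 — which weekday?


February 1956 has 29 days
Anchor: Jan 1, 1956. With p = 1956 - 1 = 1955: (p + p//4 - p//100 + p//400) mod 7 = (1955 + 488 - 19 + 4) mod 7 = 2428 mod 7 = 6 -> Sunday (Mon=0 ... Sun=6)
Days before February (Jan): 31; February 1 index = (6 + 31) mod 7 = 2 -> Wednesday
Last day offset: 29 - 1 = 28 days
Weekday index = (2 + 28) mod 7 = 2

Wednesday, February 29


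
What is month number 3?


Month 3 of 12

March


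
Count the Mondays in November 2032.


November 2032 has 30 days
Anchor: Jan 1, 2032. With p = 2032 - 1 = 2031: (p + p//4 - p//100 + p//400) mod 7 = (2031 + 507 - 20 + 5) mod 7 = 2523 mod 7 = 3 -> Thursday (Mon=0 ... Sun=6)
Days before November (Jan-Oct): 305; November 1 index = (3 + 305) mod 7 = 0 -> Monday
First Monday is November 1
Mondays: 1, 8, 15, 22, 29

5 Mondays


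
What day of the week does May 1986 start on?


Target: May 1, 1986
Anchor: Jan 1, 1986. With p = 1986 - 1 = 1985: (p + p//4 - p//100 + p//400) mod 7 = (1985 + 496 - 19 + 4) mod 7 = 2466 mod 7 = 2 -> Wednesday (Mon=0 ... Sun=6)
Days before May (Jan-Apr): 120 days
Weekday index = (2 + 120) mod 7 = 3

Thursday


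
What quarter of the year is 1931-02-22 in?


Month: February (month 2)
Q1: Jan-Mar, Q2: Apr-Jun, Q3: Jul-Sep, Q4: Oct-Dec

Q1


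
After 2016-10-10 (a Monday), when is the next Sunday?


Current: Monday
Target: Sunday
Days ahead: 6

Next Sunday: 2016-10-16


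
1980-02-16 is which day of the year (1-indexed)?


Date: February 16, 1980
Days in months 1 through 1: 31
Plus 16 days in February

Day of year: 47


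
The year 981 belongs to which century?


Century = (year - 1) // 100 + 1
= (981 - 1) // 100 + 1
= 980 // 100 + 1
= 9 + 1

10th century


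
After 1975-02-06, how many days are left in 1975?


Day of year: 37 of 365
Remaining = 365 - 37

328 days


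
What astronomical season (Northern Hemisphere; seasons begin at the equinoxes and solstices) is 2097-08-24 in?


Date: August 24
Astronomical Summer (approx.; exact equinox/solstice day varies by year): June 21 to September 21
August 24 falls within the Summer window

Summer


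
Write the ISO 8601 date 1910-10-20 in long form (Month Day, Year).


ISO 1910-10-20 parses as year=1910, month=10, day=20
Month 10 -> October

October 20, 1910


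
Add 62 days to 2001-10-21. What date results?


Start: 2001-10-21, add 62 days
October 2001 has 31 days: 31 - 21 = 10 days to October 31 -> 52 left
November 2001 has 30 days -> 22 left
December 2001: 22 <= 31 -> lands on December 22

Result: 2001-12-22


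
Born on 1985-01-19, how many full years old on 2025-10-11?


Birth: 1985-01-19
Reference: 2025-10-11
Year difference: 2025 - 1985 = 40

40 years old


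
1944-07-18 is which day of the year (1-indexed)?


Date: July 18, 1944
Days in months 1 through 6: 182
Plus 18 days in July

Day of year: 200


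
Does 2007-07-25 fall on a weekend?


Anchor: Jan 1, 2007. With p = 2007 - 1 = 2006: (p + p//4 - p//100 + p//400) mod 7 = (2006 + 501 - 20 + 5) mod 7 = 2492 mod 7 = 0 -> Monday (Mon=0 ... Sun=6)
Day of year: 206; offset = 205
Weekday index = (0 + 205) mod 7 = 2 -> Wednesday
Weekend days: Saturday, Sunday

No


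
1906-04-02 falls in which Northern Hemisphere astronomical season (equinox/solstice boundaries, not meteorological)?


Date: April 2
Astronomical Spring (approx.; exact equinox/solstice day varies by year): March 20 to June 20
April 2 falls within the Spring window

Spring


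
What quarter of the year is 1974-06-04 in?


Month: June (month 6)
Q1: Jan-Mar, Q2: Apr-Jun, Q3: Jul-Sep, Q4: Oct-Dec

Q2


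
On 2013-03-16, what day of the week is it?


Date: March 16, 2013
Anchor: Jan 1, 2013. With p = 2013 - 1 = 2012: (p + p//4 - p//100 + p//400) mod 7 = (2012 + 503 - 20 + 5) mod 7 = 2500 mod 7 = 1 -> Tuesday (Mon=0 ... Sun=6)
Days before March (Jan-Feb): 59; offset = 59 + 16 - 1 = 74
Weekday index = (1 + 74) mod 7 = 5

Day of the week: Saturday


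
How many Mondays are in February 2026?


February 2026 has 28 days
Anchor: Jan 1, 2026. With p = 2026 - 1 = 2025: (p + p//4 - p//100 + p//400) mod 7 = (2025 + 506 - 20 + 5) mod 7 = 2516 mod 7 = 3 -> Thursday (Mon=0 ... Sun=6)
Days before February (Jan): 31; February 1 index = (3 + 31) mod 7 = 6 -> Sunday
First Monday is February 2
Mondays: 2, 9, 16, 23

4 Mondays


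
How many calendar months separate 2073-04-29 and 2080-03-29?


From April 2073 to March 2080
7 years * 12 = 84 months, minus 1 month = 83

83 months


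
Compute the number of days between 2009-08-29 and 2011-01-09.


From 2009-08-29 to 2011-01-09
2009-08-29: days before August = 31 + 28 + 31 + 30 + 31 + 30 + 31 = 212 (2009 is not a leap year); day of year = 212 + 29 = 241
2011-01-09: day of year = 9
Rest of 2009: 365 - 241 = 124
Full years 2010 (365): 365
Total = 124 + 365 + 9 = 498

498 days


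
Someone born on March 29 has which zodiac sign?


Date: March 29
Conventional tropical zodiac dates: Aries from March 21 onward; Taurus starts April 20
March 29 falls within the Aries range

Aries


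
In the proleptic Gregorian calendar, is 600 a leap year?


Gregorian leap year rule: divisible by 4, but not by 100, unless also by 400.
600 is divisible by 100 but not 400 -> not a leap year

No


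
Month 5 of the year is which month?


Month 5 of 12

May


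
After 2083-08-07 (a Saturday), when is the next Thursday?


Current: Saturday
Target: Thursday
Days ahead: 5

Next Thursday: 2083-08-12


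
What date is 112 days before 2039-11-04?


Start: 2039-11-04, subtract 112 days
Back 4 days from November 4 reaches October 31, 2039 -> 108 left
October 2039 has 31 days -> back to September 30, 2039 -> 77 left
September 2039 has 30 days -> back to August 31, 2039 -> 47 left
August 2039 has 31 days -> back to July 31, 2039 -> 16 left
July 2039: 31 - 16 = 15 -> lands on July 15

Result: 2039-07-15


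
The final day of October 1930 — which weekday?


October 1930 has 31 days
Anchor: Jan 1, 1930. With p = 1930 - 1 = 1929: (p + p//4 - p//100 + p//400) mod 7 = (1929 + 482 - 19 + 4) mod 7 = 2396 mod 7 = 2 -> Wednesday (Mon=0 ... Sun=6)
Days before October (Jan-Sep): 273; October 1 index = (2 + 273) mod 7 = 2 -> Wednesday
Last day offset: 31 - 1 = 30 days
Weekday index = (2 + 30) mod 7 = 4

Friday, October 31


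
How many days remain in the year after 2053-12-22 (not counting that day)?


Day of year: 356 of 365
Remaining = 365 - 356

9 days


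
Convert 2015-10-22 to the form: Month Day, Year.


ISO 2015-10-22 parses as year=2015, month=10, day=22
Month 10 -> October

October 22, 2015


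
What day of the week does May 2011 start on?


Target: May 1, 2011
Anchor: Jan 1, 2011. With p = 2011 - 1 = 2010: (p + p//4 - p//100 + p//400) mod 7 = (2010 + 502 - 20 + 5) mod 7 = 2497 mod 7 = 5 -> Saturday (Mon=0 ... Sun=6)
Days before May (Jan-Apr): 120 days
Weekday index = (5 + 120) mod 7 = 6

Sunday


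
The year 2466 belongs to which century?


Century = (year - 1) // 100 + 1
= (2466 - 1) // 100 + 1
= 2465 // 100 + 1
= 24 + 1

25th century


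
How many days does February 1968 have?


February 1968 (leap year: yes)

29 days


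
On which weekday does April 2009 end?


April 2009 has 30 days
Anchor: Jan 1, 2009. With p = 2009 - 1 = 2008: (p + p//4 - p//100 + p//400) mod 7 = (2008 + 502 - 20 + 5) mod 7 = 2495 mod 7 = 3 -> Thursday (Mon=0 ... Sun=6)
Days before April (Jan-Mar): 90; April 1 index = (3 + 90) mod 7 = 2 -> Wednesday
Last day offset: 30 - 1 = 29 days
Weekday index = (2 + 29) mod 7 = 3

Thursday, April 30


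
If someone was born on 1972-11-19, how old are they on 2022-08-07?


Birth: 1972-11-19
Reference: 2022-08-07
Year difference: 2022 - 1972 = 50
Birthday not yet reached in 2022, subtract 1

49 years old


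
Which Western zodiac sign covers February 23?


Date: February 23
Conventional tropical zodiac dates: Pisces from February 19 onward; Aries starts March 21
February 23 falls within the Pisces range

Pisces


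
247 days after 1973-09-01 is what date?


Start: 1973-09-01, add 247 days
September 1973 has 30 days: 30 - 1 = 29 days to September 30 -> 218 left
October 1973 has 31 days -> 187 left
November 1973 has 30 days -> 157 left
December 1973 has 31 days -> 126 left
January 1974 has 31 days -> 95 left
February 1974 has 28 days -> 67 left
March 1974 has 31 days -> 36 left
April 1974 has 30 days -> 6 left
May 1974: 6 <= 31 -> lands on May 6

Result: 1974-05-06


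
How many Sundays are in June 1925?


June 1925 has 30 days
Anchor: Jan 1, 1925. With p = 1925 - 1 = 1924: (p + p//4 - p//100 + p//400) mod 7 = (1924 + 481 - 19 + 4) mod 7 = 2390 mod 7 = 3 -> Thursday (Mon=0 ... Sun=6)
Days before June (Jan-May): 151; June 1 index = (3 + 151) mod 7 = 0 -> Monday
First Sunday is June 7
Sundays: 7, 14, 21, 28

4 Sundays


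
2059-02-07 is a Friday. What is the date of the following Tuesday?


Current: Friday
Target: Tuesday
Days ahead: 4

Next Tuesday: 2059-02-11


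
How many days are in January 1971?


January 1971

31 days


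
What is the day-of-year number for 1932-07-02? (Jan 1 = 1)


Date: July 2, 1932
Days in months 1 through 6: 182
Plus 2 days in July

Day of year: 184


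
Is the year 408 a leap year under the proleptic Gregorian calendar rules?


Gregorian leap year rule: divisible by 4, but not by 100, unless also by 400.
408 is divisible by 4 but not 100 -> leap year

Yes


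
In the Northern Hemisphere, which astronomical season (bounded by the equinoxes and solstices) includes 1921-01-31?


Date: January 31
Astronomical Winter (approx.; exact equinox/solstice day varies by year): December 21 to March 19
January 31 falls within the Winter window

Winter


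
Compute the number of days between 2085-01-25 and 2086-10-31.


From 2085-01-25 to 2086-10-31
2085-01-25: day of year = 25
2086-10-31: days before October = 31 + 28 + 31 + 30 + 31 + 30 + 31 + 31 + 30 = 273 (2086 is not a leap year); day of year = 273 + 31 = 304
Rest of 2085: 365 - 25 = 340
Total = 340 + 304 = 644

644 days


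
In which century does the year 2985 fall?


Century = (year - 1) // 100 + 1
= (2985 - 1) // 100 + 1
= 2984 // 100 + 1
= 29 + 1

30th century


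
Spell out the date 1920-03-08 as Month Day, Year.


ISO 1920-03-08 parses as year=1920, month=03, day=08
Month 3 -> March

March 8, 1920


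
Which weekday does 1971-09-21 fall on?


Date: September 21, 1971
Anchor: Jan 1, 1971. With p = 1971 - 1 = 1970: (p + p//4 - p//100 + p//400) mod 7 = (1970 + 492 - 19 + 4) mod 7 = 2447 mod 7 = 4 -> Friday (Mon=0 ... Sun=6)
Days before September (Jan-Aug): 243; offset = 243 + 21 - 1 = 263
Weekday index = (4 + 263) mod 7 = 1

Day of the week: Tuesday


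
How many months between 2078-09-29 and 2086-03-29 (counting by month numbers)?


From September 2078 to March 2086
8 years * 12 = 96 months, minus 6 months = 90

90 months


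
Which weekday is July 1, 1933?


Target: July 1, 1933
Anchor: Jan 1, 1933. With p = 1933 - 1 = 1932: (p + p//4 - p//100 + p//400) mod 7 = (1932 + 483 - 19 + 4) mod 7 = 2400 mod 7 = 6 -> Sunday (Mon=0 ... Sun=6)
Days before July (Jan-Jun): 181 days
Weekday index = (6 + 181) mod 7 = 5

Saturday


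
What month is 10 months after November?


November is month 11
11 + 10 = 21; wrap: 21 - 12 = 9

September


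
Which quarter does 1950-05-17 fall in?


Month: May (month 5)
Q1: Jan-Mar, Q2: Apr-Jun, Q3: Jul-Sep, Q4: Oct-Dec

Q2


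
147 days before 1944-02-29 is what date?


Start: 1944-02-29, subtract 147 days
Back 29 days from February 29 reaches January 31, 1944 -> 118 left
January 1944 has 31 days -> back to December 31, 1943 -> 87 left
December 1943 has 31 days -> back to November 30, 1943 -> 56 left
November 1943 has 30 days -> back to October 31, 1943 -> 26 left
October 1943: 31 - 26 = 5 -> lands on October 5

Result: 1943-10-05


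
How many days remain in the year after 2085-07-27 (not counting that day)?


Day of year: 208 of 365
Remaining = 365 - 208

157 days


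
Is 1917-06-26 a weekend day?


Anchor: Jan 1, 1917. With p = 1917 - 1 = 1916: (p + p//4 - p//100 + p//400) mod 7 = (1916 + 479 - 19 + 4) mod 7 = 2380 mod 7 = 0 -> Monday (Mon=0 ... Sun=6)
Day of year: 177; offset = 176
Weekday index = (0 + 176) mod 7 = 1 -> Tuesday
Weekend days: Saturday, Sunday

No


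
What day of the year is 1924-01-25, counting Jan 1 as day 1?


Date: January 25, 1924
No months before January
Plus 25 days in January

Day of year: 25


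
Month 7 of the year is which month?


Month 7 of 12

July


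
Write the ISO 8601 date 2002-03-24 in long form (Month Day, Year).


ISO 2002-03-24 parses as year=2002, month=03, day=24
Month 3 -> March

March 24, 2002


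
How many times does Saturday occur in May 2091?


May 2091 has 31 days
Anchor: Jan 1, 2091. With p = 2091 - 1 = 2090: (p + p//4 - p//100 + p//400) mod 7 = (2090 + 522 - 20 + 5) mod 7 = 2597 mod 7 = 0 -> Monday (Mon=0 ... Sun=6)
Days before May (Jan-Apr): 120; May 1 index = (0 + 120) mod 7 = 1 -> Tuesday
First Saturday is May 5
Saturdays: 5, 12, 19, 26

4 Saturdays


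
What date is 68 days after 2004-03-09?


Start: 2004-03-09, add 68 days
March 2004 has 31 days: 31 - 9 = 22 days to March 31 -> 46 left
April 2004 has 30 days -> 16 left
May 2004: 16 <= 31 -> lands on May 16

Result: 2004-05-16


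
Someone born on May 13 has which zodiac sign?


Date: May 13
Conventional tropical zodiac dates: Taurus from April 20 onward; Gemini starts May 21
May 13 falls within the Taurus range

Taurus


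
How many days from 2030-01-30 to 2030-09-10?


From 2030-01-30 to 2030-09-10
2030-01-30: day of year = 30
2030-09-10: days before September = 31 + 28 + 31 + 30 + 31 + 30 + 31 + 31 = 243 (2030 is not a leap year); day of year = 243 + 10 = 253
Same year: 253 - 30 = 223

223 days


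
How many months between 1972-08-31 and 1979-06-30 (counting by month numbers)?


From August 1972 to June 1979
7 years * 12 = 84 months, minus 2 months = 82

82 months


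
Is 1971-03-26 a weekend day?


Anchor: Jan 1, 1971. With p = 1971 - 1 = 1970: (p + p//4 - p//100 + p//400) mod 7 = (1970 + 492 - 19 + 4) mod 7 = 2447 mod 7 = 4 -> Friday (Mon=0 ... Sun=6)
Day of year: 85; offset = 84
Weekday index = (4 + 84) mod 7 = 4 -> Friday
Weekend days: Saturday, Sunday

No


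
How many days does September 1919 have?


September 1919

30 days


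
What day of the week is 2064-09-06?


Date: September 6, 2064
Anchor: Jan 1, 2064. With p = 2064 - 1 = 2063: (p + p//4 - p//100 + p//400) mod 7 = (2063 + 515 - 20 + 5) mod 7 = 2563 mod 7 = 1 -> Tuesday (Mon=0 ... Sun=6)
Days before September (Jan-Aug): 244; offset = 244 + 6 - 1 = 249
Weekday index = (1 + 249) mod 7 = 5

Day of the week: Saturday


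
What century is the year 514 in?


Century = (year - 1) // 100 + 1
= (514 - 1) // 100 + 1
= 513 // 100 + 1
= 5 + 1

6th century


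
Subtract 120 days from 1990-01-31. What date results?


Start: 1990-01-31, subtract 120 days
Back 31 days from January 31 reaches December 31, 1989 -> 89 left
December 1989 has 31 days -> back to November 30, 1989 -> 58 left
November 1989 has 30 days -> back to October 31, 1989 -> 28 left
October 1989: 31 - 28 = 3 -> lands on October 3

Result: 1989-10-03


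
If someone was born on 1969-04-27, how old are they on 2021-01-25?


Birth: 1969-04-27
Reference: 2021-01-25
Year difference: 2021 - 1969 = 52
Birthday not yet reached in 2021, subtract 1

51 years old


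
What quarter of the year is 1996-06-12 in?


Month: June (month 6)
Q1: Jan-Mar, Q2: Apr-Jun, Q3: Jul-Sep, Q4: Oct-Dec

Q2


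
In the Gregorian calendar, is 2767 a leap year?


Gregorian leap year rule: divisible by 4, but not by 100, unless also by 400.
2767 is not divisible by 4 -> not a leap year

No


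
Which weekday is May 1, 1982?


Target: May 1, 1982
Anchor: Jan 1, 1982. With p = 1982 - 1 = 1981: (p + p//4 - p//100 + p//400) mod 7 = (1981 + 495 - 19 + 4) mod 7 = 2461 mod 7 = 4 -> Friday (Mon=0 ... Sun=6)
Days before May (Jan-Apr): 120 days
Weekday index = (4 + 120) mod 7 = 5

Saturday


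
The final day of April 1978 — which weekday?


April 1978 has 30 days
Anchor: Jan 1, 1978. With p = 1978 - 1 = 1977: (p + p//4 - p//100 + p//400) mod 7 = (1977 + 494 - 19 + 4) mod 7 = 2456 mod 7 = 6 -> Sunday (Mon=0 ... Sun=6)
Days before April (Jan-Mar): 90; April 1 index = (6 + 90) mod 7 = 5 -> Saturday
Last day offset: 30 - 1 = 29 days
Weekday index = (5 + 29) mod 7 = 6

Sunday, April 30


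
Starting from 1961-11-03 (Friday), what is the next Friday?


Current: Friday
Target: Friday
Days ahead: 7

Next Friday: 1961-11-10


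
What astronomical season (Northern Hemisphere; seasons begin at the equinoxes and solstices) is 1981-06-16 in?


Date: June 16
Astronomical Spring (approx.; exact equinox/solstice day varies by year): March 20 to June 20
June 16 falls within the Spring window

Spring


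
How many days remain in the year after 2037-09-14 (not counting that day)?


Day of year: 257 of 365
Remaining = 365 - 257

108 days


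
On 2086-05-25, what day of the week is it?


Date: May 25, 2086
Anchor: Jan 1, 2086. With p = 2086 - 1 = 2085: (p + p//4 - p//100 + p//400) mod 7 = (2085 + 521 - 20 + 5) mod 7 = 2591 mod 7 = 1 -> Tuesday (Mon=0 ... Sun=6)
Days before May (Jan-Apr): 120; offset = 120 + 25 - 1 = 144
Weekday index = (1 + 144) mod 7 = 5

Day of the week: Saturday


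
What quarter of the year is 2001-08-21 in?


Month: August (month 8)
Q1: Jan-Mar, Q2: Apr-Jun, Q3: Jul-Sep, Q4: Oct-Dec

Q3


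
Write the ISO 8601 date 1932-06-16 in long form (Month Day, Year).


ISO 1932-06-16 parses as year=1932, month=06, day=16
Month 6 -> June

June 16, 1932


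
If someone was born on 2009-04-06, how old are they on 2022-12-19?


Birth: 2009-04-06
Reference: 2022-12-19
Year difference: 2022 - 2009 = 13

13 years old


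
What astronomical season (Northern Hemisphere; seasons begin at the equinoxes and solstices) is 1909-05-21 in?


Date: May 21
Astronomical Spring (approx.; exact equinox/solstice day varies by year): March 20 to June 20
May 21 falls within the Spring window

Spring


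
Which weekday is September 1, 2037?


Target: September 1, 2037
Anchor: Jan 1, 2037. With p = 2037 - 1 = 2036: (p + p//4 - p//100 + p//400) mod 7 = (2036 + 509 - 20 + 5) mod 7 = 2530 mod 7 = 3 -> Thursday (Mon=0 ... Sun=6)
Days before September (Jan-Aug): 243 days
Weekday index = (3 + 243) mod 7 = 1

Tuesday


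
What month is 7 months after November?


November is month 11
11 + 7 = 18; wrap: 18 - 12 = 6

June


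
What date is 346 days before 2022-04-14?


Start: 2022-04-14, subtract 346 days
Back 14 days from April 14 reaches March 31, 2022 -> 332 left
March 2022 has 31 days -> back to February 28, 2022 -> 301 left
February 2022 has 28 days -> back to January 31, 2022 -> 273 left
January 2022 has 31 days -> back to December 31, 2021 -> 242 left
December 2021 has 31 days -> back to November 30, 2021 -> 211 left
November 2021 has 30 days -> back to October 31, 2021 -> 181 left
October 2021 has 31 days -> back to September 30, 2021 -> 150 left
September 2021 has 30 days -> back to August 31, 2021 -> 120 left
August 2021 has 31 days -> back to July 31, 2021 -> 89 left
July 2021 has 31 days -> back to June 30, 2021 -> 58 left
June 2021 has 30 days -> back to May 31, 2021 -> 28 left
May 2021: 31 - 28 = 3 -> lands on May 3

Result: 2021-05-03


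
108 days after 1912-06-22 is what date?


Start: 1912-06-22, add 108 days
June 1912 has 30 days: 30 - 22 = 8 days to June 30 -> 100 left
July 1912 has 31 days -> 69 left
August 1912 has 31 days -> 38 left
September 1912 has 30 days -> 8 left
October 1912: 8 <= 31 -> lands on October 8

Result: 1912-10-08


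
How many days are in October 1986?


October 1986

31 days


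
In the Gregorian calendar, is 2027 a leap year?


Gregorian leap year rule: divisible by 4, but not by 100, unless also by 400.
2027 is not divisible by 4 -> not a leap year

No


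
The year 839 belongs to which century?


Century = (year - 1) // 100 + 1
= (839 - 1) // 100 + 1
= 838 // 100 + 1
= 8 + 1

9th century


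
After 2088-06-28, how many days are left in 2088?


Day of year: 180 of 366
Remaining = 366 - 180

186 days


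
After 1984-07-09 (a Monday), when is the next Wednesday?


Current: Monday
Target: Wednesday
Days ahead: 2

Next Wednesday: 1984-07-11


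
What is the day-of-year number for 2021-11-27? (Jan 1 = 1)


Date: November 27, 2021
Days in months 1 through 10: 304
Plus 27 days in November

Day of year: 331


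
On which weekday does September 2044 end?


September 2044 has 30 days
Anchor: Jan 1, 2044. With p = 2044 - 1 = 2043: (p + p//4 - p//100 + p//400) mod 7 = (2043 + 510 - 20 + 5) mod 7 = 2538 mod 7 = 4 -> Friday (Mon=0 ... Sun=6)
Days before September (Jan-Aug): 244; September 1 index = (4 + 244) mod 7 = 3 -> Thursday
Last day offset: 30 - 1 = 29 days
Weekday index = (3 + 29) mod 7 = 4

Friday, September 30


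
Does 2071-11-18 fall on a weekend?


Anchor: Jan 1, 2071. With p = 2071 - 1 = 2070: (p + p//4 - p//100 + p//400) mod 7 = (2070 + 517 - 20 + 5) mod 7 = 2572 mod 7 = 3 -> Thursday (Mon=0 ... Sun=6)
Day of year: 322; offset = 321
Weekday index = (3 + 321) mod 7 = 2 -> Wednesday
Weekend days: Saturday, Sunday

No
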